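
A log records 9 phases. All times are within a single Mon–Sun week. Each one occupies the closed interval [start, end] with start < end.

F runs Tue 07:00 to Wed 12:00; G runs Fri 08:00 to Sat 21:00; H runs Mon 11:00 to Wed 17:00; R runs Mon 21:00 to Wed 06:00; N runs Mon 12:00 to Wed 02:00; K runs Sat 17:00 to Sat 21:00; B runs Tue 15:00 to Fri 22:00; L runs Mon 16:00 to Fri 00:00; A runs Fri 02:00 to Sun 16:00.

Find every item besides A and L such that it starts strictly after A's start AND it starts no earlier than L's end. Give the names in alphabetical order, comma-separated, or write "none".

Conditions: its start is strictly after A's start (X.start > Fri 02:00) AND its start is no earlier than L's end (X.start >= Fri 00:00).
B: start Tue 15:00 > Fri 02:00? ✗; start Tue 15:00 >= Fri 00:00? ✗ → no.
F: start Tue 07:00 > Fri 02:00? ✗; start Tue 07:00 >= Fri 00:00? ✗ → no.
G: start Fri 08:00 > Fri 02:00? ✓; start Fri 08:00 >= Fri 00:00? ✓ → yes.
H: start Mon 11:00 > Fri 02:00? ✗; start Mon 11:00 >= Fri 00:00? ✗ → no.
K: start Sat 17:00 > Fri 02:00? ✓; start Sat 17:00 >= Fri 00:00? ✓ → yes.
N: start Mon 12:00 > Fri 02:00? ✗; start Mon 12:00 >= Fri 00:00? ✗ → no.
R: start Mon 21:00 > Fri 02:00? ✗; start Mon 21:00 >= Fri 00:00? ✗ → no.
Result: G, K.

G, K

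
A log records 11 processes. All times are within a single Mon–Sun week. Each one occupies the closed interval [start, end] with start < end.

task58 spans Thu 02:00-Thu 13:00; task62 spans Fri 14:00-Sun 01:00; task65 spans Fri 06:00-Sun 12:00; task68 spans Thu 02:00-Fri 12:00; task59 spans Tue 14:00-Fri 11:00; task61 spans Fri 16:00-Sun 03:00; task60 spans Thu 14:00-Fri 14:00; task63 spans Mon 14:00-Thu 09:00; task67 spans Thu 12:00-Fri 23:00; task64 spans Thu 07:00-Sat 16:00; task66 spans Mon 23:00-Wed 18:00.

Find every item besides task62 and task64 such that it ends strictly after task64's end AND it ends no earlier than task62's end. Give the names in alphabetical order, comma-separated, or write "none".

task61, task65

Conditions: its end is strictly after task64's end (X.end > Sat 16:00) AND its end is no earlier than task62's end (X.end >= Sun 01:00).
task58: end Thu 13:00 > Sat 16:00? ✗; end Thu 13:00 >= Sun 01:00? ✗ → no.
task59: end Fri 11:00 > Sat 16:00? ✗; end Fri 11:00 >= Sun 01:00? ✗ → no.
task60: end Fri 14:00 > Sat 16:00? ✗; end Fri 14:00 >= Sun 01:00? ✗ → no.
task61: end Sun 03:00 > Sat 16:00? ✓; end Sun 03:00 >= Sun 01:00? ✓ → yes.
task63: end Thu 09:00 > Sat 16:00? ✗; end Thu 09:00 >= Sun 01:00? ✗ → no.
task65: end Sun 12:00 > Sat 16:00? ✓; end Sun 12:00 >= Sun 01:00? ✓ → yes.
task66: end Wed 18:00 > Sat 16:00? ✗; end Wed 18:00 >= Sun 01:00? ✗ → no.
task67: end Fri 23:00 > Sat 16:00? ✗; end Fri 23:00 >= Sun 01:00? ✗ → no.
task68: end Fri 12:00 > Sat 16:00? ✗; end Fri 12:00 >= Sun 01:00? ✗ → no.
Result: task61, task65.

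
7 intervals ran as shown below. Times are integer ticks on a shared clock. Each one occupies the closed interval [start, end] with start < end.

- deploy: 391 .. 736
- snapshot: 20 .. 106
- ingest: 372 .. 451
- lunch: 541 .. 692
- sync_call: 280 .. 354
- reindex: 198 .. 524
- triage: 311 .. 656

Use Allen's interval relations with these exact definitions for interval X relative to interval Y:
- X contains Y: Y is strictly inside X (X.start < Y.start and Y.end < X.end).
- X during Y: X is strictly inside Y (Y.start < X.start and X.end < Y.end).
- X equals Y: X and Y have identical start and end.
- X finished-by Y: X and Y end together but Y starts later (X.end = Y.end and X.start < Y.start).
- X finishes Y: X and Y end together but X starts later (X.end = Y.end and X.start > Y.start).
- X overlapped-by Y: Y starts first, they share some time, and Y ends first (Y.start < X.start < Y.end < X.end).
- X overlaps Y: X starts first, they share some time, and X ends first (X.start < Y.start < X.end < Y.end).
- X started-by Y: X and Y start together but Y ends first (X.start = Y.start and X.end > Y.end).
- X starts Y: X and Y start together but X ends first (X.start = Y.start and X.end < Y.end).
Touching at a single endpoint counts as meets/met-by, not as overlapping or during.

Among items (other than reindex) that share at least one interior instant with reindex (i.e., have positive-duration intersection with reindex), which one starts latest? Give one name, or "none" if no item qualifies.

Target reindex = [198, 524].
deploy [391, 736] → overlapped-by → candidate.
ingest [372, 451] → during → candidate.
lunch [541, 692] → after → excluded.
snapshot [20, 106] → before → excluded.
sync_call [280, 354] → during → candidate.
triage [311, 656] → overlapped-by → candidate.
Among candidates, latest start is 391 → deploy.

deploy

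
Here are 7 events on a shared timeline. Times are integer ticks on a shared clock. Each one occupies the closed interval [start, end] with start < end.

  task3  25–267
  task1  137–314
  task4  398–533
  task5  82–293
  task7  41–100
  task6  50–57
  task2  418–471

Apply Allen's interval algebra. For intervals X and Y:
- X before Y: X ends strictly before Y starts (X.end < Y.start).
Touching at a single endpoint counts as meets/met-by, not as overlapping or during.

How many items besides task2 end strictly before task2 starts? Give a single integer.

5

Target task2 = [418, 471].
task1 [137, 314] → before → counts.
task3 [25, 267] → before → counts.
task4 [398, 533] → contains → no.
task5 [82, 293] → before → counts.
task6 [50, 57] → before → counts.
task7 [41, 100] → before → counts.
Total: 5.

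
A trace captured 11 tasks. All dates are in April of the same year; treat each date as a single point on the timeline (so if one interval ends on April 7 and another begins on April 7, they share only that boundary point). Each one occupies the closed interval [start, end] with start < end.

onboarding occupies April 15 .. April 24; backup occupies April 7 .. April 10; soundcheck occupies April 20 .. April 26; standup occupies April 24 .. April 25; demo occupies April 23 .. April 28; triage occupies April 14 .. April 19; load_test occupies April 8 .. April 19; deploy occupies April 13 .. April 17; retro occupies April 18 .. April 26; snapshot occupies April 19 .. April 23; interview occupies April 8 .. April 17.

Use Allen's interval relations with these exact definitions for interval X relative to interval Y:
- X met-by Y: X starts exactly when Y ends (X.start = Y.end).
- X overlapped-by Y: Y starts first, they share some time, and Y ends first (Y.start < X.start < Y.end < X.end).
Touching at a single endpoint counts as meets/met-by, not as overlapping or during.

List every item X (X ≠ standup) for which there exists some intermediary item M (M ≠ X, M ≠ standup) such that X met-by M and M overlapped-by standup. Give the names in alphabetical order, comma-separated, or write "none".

none

Target standup = [April 24, April 25].
Intermediaries M with M overlapped-by standup: none.
Union: none.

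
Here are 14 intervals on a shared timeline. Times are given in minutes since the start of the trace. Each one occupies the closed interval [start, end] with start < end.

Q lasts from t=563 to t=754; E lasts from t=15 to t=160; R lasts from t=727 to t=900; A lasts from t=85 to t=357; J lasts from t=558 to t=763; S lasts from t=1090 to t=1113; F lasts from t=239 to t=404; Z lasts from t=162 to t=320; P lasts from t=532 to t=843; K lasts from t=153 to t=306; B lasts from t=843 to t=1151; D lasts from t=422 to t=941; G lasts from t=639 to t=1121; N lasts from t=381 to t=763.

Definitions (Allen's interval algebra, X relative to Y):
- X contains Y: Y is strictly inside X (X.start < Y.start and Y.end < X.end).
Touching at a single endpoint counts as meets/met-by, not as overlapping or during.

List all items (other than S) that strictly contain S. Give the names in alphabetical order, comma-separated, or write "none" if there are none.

Target S = [t=1090, t=1113].
A [t=85, t=357] → before → no.
B [t=843, t=1151] → contains → yes.
D [t=422, t=941] → before → no.
E [t=15, t=160] → before → no.
F [t=239, t=404] → before → no.
G [t=639, t=1121] → contains → yes.
J [t=558, t=763] → before → no.
K [t=153, t=306] → before → no.
N [t=381, t=763] → before → no.
P [t=532, t=843] → before → no.
Q [t=563, t=754] → before → no.
R [t=727, t=900] → before → no.
Z [t=162, t=320] → before → no.
Result: B, G.

B, G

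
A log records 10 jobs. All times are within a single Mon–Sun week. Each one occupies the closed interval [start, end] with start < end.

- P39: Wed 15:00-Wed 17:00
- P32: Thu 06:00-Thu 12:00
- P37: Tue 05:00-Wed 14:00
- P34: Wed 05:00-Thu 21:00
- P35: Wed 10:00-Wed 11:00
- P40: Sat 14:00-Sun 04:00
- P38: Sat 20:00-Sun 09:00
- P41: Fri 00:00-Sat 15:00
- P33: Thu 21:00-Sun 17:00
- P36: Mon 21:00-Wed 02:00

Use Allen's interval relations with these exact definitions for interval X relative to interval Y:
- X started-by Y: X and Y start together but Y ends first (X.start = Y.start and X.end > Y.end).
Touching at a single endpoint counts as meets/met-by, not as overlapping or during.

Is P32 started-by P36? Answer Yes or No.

No

P32 = [Thu 06:00, Thu 12:00], P36 = [Mon 21:00, Wed 02:00].
Actual relation of P32 to P36: after.
Asked whether 'started-by' holds → No.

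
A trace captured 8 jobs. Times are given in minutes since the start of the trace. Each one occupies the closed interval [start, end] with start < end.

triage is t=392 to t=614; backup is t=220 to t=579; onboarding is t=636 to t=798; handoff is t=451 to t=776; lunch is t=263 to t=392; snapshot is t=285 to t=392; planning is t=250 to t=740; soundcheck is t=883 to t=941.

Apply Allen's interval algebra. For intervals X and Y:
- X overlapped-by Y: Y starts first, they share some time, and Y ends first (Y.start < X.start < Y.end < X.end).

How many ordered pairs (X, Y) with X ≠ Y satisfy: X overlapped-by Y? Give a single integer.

Checking all 56 ordered pairs for relation 'overlapped-by'; matching pairs in alphabetical order:
(handoff, backup): handoff overlapped-by backup ✓
(handoff, planning): handoff overlapped-by planning ✓
(handoff, triage): handoff overlapped-by triage ✓
(onboarding, handoff): onboarding overlapped-by handoff ✓
(onboarding, planning): onboarding overlapped-by planning ✓
(planning, backup): planning overlapped-by backup ✓
(triage, backup): triage overlapped-by backup ✓
Count: 7.

7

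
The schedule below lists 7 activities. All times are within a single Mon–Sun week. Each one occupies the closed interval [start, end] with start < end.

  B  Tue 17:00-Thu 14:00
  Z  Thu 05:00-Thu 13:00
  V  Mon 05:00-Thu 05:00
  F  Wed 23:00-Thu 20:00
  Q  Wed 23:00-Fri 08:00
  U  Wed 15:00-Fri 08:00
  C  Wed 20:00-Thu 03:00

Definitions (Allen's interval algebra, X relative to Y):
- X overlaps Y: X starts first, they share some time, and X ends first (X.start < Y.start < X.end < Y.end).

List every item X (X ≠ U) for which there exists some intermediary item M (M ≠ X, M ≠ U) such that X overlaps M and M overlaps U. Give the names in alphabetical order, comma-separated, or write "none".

Target U = [Wed 15:00, Fri 08:00].
Intermediaries M with M overlaps U: B, V.
Via B — items with X overlaps B: V.
Via V — items with X overlaps V: none.
Union: V.

V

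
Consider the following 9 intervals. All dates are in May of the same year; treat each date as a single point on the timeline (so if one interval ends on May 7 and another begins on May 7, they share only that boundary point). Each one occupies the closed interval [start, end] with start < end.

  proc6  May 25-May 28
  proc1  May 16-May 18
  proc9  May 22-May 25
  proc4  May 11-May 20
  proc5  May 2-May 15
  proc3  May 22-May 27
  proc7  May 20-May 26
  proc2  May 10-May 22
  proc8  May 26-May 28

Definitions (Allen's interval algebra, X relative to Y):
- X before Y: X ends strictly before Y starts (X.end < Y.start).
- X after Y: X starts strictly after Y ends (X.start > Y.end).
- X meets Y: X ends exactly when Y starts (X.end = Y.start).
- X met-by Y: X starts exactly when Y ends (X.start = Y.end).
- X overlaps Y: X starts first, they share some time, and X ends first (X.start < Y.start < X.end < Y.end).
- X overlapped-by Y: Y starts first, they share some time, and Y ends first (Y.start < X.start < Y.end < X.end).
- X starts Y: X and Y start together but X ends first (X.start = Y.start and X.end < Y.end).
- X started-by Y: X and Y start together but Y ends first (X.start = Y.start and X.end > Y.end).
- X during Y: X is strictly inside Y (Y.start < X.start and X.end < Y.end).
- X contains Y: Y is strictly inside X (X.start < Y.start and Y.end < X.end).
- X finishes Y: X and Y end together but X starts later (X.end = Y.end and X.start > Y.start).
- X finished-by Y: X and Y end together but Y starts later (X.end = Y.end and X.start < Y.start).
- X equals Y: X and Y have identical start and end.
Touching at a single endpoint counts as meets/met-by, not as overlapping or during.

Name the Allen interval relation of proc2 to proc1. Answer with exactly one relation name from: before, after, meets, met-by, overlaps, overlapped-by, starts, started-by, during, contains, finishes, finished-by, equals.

proc2 = [May 10, May 22]; proc1 = [May 16, May 18].
Compare endpoints: proc2.start < proc1.start, proc2.start < proc1.end, proc2.end > proc1.start, proc2.end > proc1.end.
That pattern is 'contains'.

contains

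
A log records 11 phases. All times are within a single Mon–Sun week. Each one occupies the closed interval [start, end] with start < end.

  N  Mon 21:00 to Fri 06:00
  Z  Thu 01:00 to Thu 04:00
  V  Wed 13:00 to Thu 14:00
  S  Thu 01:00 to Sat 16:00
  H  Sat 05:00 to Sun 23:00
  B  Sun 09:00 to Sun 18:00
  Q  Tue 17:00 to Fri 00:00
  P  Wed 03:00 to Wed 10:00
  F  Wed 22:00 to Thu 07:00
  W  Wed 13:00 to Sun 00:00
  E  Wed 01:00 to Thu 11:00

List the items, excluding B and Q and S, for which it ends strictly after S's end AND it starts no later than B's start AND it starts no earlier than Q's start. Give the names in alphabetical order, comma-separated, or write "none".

H, W

Conditions: its end is strictly after S's end (X.end > Sat 16:00) AND its start is no later than B's start (X.start <= Sun 09:00) AND its start is no earlier than Q's start (X.start >= Tue 17:00).
E: end Thu 11:00 > Sat 16:00? ✗; start Wed 01:00 <= Sun 09:00? ✓; start Wed 01:00 >= Tue 17:00? ✓ → no.
F: end Thu 07:00 > Sat 16:00? ✗; start Wed 22:00 <= Sun 09:00? ✓; start Wed 22:00 >= Tue 17:00? ✓ → no.
H: end Sun 23:00 > Sat 16:00? ✓; start Sat 05:00 <= Sun 09:00? ✓; start Sat 05:00 >= Tue 17:00? ✓ → yes.
N: end Fri 06:00 > Sat 16:00? ✗; start Mon 21:00 <= Sun 09:00? ✓; start Mon 21:00 >= Tue 17:00? ✗ → no.
P: end Wed 10:00 > Sat 16:00? ✗; start Wed 03:00 <= Sun 09:00? ✓; start Wed 03:00 >= Tue 17:00? ✓ → no.
V: end Thu 14:00 > Sat 16:00? ✗; start Wed 13:00 <= Sun 09:00? ✓; start Wed 13:00 >= Tue 17:00? ✓ → no.
W: end Sun 00:00 > Sat 16:00? ✓; start Wed 13:00 <= Sun 09:00? ✓; start Wed 13:00 >= Tue 17:00? ✓ → yes.
Z: end Thu 04:00 > Sat 16:00? ✗; start Thu 01:00 <= Sun 09:00? ✓; start Thu 01:00 >= Tue 17:00? ✓ → no.
Result: H, W.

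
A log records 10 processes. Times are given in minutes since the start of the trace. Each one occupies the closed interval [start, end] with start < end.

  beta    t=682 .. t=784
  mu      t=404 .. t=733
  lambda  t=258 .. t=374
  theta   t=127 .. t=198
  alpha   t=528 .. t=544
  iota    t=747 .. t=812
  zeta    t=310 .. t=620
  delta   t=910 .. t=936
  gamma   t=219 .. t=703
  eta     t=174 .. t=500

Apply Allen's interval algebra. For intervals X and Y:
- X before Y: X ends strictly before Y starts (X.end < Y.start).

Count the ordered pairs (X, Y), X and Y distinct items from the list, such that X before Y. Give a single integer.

29

Checking all 90 ordered pairs for relation 'before'; matching pairs in alphabetical order:
(alpha, beta): alpha before beta ✓
(alpha, delta): alpha before delta ✓
(alpha, iota): alpha before iota ✓
(beta, delta): beta before delta ✓
(eta, alpha): eta before alpha ✓
(eta, beta): eta before beta ✓
(eta, delta): eta before delta ✓
(eta, iota): eta before iota ✓
(gamma, delta): gamma before delta ✓
(gamma, iota): gamma before iota ✓
(iota, delta): iota before delta ✓
(lambda, alpha): lambda before alpha ✓
(lambda, beta): lambda before beta ✓
(lambda, delta): lambda before delta ✓
(lambda, iota): lambda before iota ✓
(lambda, mu): lambda before mu ✓
(mu, delta): mu before delta ✓
(mu, iota): mu before iota ✓
(theta, alpha): theta before alpha ✓
(theta, beta): theta before beta ✓
(theta, delta): theta before delta ✓
(theta, gamma): theta before gamma ✓
(theta, iota): theta before iota ✓
(theta, lambda): theta before lambda ✓
... plus 5 further pairs not listed.
Count: 29.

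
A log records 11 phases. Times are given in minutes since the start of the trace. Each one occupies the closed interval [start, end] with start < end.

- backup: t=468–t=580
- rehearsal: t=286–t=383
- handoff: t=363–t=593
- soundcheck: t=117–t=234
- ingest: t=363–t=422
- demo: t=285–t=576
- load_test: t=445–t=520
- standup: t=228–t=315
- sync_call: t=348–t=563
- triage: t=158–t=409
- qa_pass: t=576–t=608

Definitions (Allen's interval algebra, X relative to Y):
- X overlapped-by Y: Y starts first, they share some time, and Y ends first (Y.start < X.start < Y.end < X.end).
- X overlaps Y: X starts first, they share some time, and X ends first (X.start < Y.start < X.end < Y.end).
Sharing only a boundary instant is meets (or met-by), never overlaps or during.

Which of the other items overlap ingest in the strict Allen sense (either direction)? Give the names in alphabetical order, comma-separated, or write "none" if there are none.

rehearsal, triage

Target ingest = [t=363, t=422].
backup [t=468, t=580] → after → no.
demo [t=285, t=576] → contains → no.
handoff [t=363, t=593] → started-by → no.
load_test [t=445, t=520] → after → no.
qa_pass [t=576, t=608] → after → no.
rehearsal [t=286, t=383] → overlaps → yes.
soundcheck [t=117, t=234] → before → no.
standup [t=228, t=315] → before → no.
sync_call [t=348, t=563] → contains → no.
triage [t=158, t=409] → overlaps → yes.
Result: rehearsal, triage.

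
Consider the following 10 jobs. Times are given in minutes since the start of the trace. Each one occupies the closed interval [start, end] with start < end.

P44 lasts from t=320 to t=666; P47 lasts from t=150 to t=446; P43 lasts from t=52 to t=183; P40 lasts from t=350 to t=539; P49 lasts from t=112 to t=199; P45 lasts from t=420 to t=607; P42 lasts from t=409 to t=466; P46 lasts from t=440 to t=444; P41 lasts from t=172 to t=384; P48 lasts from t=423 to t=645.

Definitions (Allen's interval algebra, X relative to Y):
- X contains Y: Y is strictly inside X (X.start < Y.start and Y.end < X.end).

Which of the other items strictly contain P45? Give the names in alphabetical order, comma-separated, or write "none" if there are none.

Target P45 = [t=420, t=607].
P40 [t=350, t=539] → overlaps → no.
P41 [t=172, t=384] → before → no.
P42 [t=409, t=466] → overlaps → no.
P43 [t=52, t=183] → before → no.
P44 [t=320, t=666] → contains → yes.
P46 [t=440, t=444] → during → no.
P47 [t=150, t=446] → overlaps → no.
P48 [t=423, t=645] → overlapped-by → no.
P49 [t=112, t=199] → before → no.
Result: P44.

P44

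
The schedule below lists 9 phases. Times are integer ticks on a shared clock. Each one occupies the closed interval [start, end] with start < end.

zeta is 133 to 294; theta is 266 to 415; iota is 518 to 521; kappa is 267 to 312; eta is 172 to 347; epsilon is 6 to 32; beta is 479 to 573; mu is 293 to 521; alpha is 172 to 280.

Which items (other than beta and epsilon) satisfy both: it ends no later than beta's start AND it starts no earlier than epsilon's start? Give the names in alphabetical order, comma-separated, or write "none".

alpha, eta, kappa, theta, zeta

Conditions: its end is no later than beta's start (X.end <= 479) AND its start is no earlier than epsilon's start (X.start >= 6).
alpha: end 280 <= 479? ✓; start 172 >= 6? ✓ → yes.
eta: end 347 <= 479? ✓; start 172 >= 6? ✓ → yes.
iota: end 521 <= 479? ✗; start 518 >= 6? ✓ → no.
kappa: end 312 <= 479? ✓; start 267 >= 6? ✓ → yes.
mu: end 521 <= 479? ✗; start 293 >= 6? ✓ → no.
theta: end 415 <= 479? ✓; start 266 >= 6? ✓ → yes.
zeta: end 294 <= 479? ✓; start 133 >= 6? ✓ → yes.
Result: alpha, eta, kappa, theta, zeta.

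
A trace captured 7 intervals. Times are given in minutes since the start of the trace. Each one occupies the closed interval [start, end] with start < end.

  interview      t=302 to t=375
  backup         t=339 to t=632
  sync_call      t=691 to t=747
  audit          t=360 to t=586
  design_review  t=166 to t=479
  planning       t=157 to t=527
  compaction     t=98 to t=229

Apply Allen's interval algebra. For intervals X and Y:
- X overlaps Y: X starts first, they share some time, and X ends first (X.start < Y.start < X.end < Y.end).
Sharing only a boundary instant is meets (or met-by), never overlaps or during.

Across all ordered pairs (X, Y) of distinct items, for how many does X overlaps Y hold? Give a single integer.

8

Checking all 42 ordered pairs for relation 'overlaps'; matching pairs in alphabetical order:
(compaction, design_review): compaction overlaps design_review ✓
(compaction, planning): compaction overlaps planning ✓
(design_review, audit): design_review overlaps audit ✓
(design_review, backup): design_review overlaps backup ✓
(interview, audit): interview overlaps audit ✓
(interview, backup): interview overlaps backup ✓
(planning, audit): planning overlaps audit ✓
(planning, backup): planning overlaps backup ✓
Count: 8.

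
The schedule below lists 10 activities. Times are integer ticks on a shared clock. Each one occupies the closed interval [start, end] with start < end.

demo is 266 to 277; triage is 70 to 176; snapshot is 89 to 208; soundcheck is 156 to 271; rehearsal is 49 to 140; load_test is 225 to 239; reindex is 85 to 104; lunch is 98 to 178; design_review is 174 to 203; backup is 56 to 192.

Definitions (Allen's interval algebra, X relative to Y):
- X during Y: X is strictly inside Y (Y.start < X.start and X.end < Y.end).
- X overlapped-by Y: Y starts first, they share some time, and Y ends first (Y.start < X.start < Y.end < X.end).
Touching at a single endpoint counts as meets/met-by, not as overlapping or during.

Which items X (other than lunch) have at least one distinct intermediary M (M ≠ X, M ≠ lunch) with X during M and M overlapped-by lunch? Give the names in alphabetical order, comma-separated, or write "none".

Target lunch = [98, 178].
Intermediaries M with M overlapped-by lunch: design_review, soundcheck.
Via design_review — items with X during design_review: none.
Via soundcheck — items with X during soundcheck: design_review, load_test.
Union: design_review, load_test.

design_review, load_test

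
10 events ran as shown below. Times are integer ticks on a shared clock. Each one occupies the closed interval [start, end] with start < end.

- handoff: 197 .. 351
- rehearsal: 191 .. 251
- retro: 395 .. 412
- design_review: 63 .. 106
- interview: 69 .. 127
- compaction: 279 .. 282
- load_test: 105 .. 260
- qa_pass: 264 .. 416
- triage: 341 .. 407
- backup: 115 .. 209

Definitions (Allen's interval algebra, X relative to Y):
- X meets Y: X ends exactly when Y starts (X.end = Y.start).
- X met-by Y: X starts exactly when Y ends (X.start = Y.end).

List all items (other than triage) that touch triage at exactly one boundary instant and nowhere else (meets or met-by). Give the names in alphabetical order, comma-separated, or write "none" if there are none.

none

Target triage = [341, 407].
backup [115, 209] → before → no.
compaction [279, 282] → before → no.
design_review [63, 106] → before → no.
handoff [197, 351] → overlaps → no.
interview [69, 127] → before → no.
load_test [105, 260] → before → no.
qa_pass [264, 416] → contains → no.
rehearsal [191, 251] → before → no.
retro [395, 412] → overlapped-by → no.
Result: none.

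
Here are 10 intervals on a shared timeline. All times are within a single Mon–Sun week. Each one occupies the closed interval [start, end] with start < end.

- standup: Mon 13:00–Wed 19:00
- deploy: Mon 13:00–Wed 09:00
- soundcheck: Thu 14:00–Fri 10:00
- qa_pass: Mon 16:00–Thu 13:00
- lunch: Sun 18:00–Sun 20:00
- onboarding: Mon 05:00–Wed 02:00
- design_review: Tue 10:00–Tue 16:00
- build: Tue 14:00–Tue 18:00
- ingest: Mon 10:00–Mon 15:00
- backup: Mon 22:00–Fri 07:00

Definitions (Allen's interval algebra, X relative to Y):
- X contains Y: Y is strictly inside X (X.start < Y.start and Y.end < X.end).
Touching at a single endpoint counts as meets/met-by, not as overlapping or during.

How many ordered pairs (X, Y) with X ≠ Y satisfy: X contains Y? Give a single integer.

11

Checking all 90 ordered pairs for relation 'contains'; matching pairs in alphabetical order:
(backup, build): backup contains build ✓
(backup, design_review): backup contains design_review ✓
(deploy, build): deploy contains build ✓
(deploy, design_review): deploy contains design_review ✓
(onboarding, build): onboarding contains build ✓
(onboarding, design_review): onboarding contains design_review ✓
(onboarding, ingest): onboarding contains ingest ✓
(qa_pass, build): qa_pass contains build ✓
(qa_pass, design_review): qa_pass contains design_review ✓
(standup, build): standup contains build ✓
(standup, design_review): standup contains design_review ✓
Count: 11.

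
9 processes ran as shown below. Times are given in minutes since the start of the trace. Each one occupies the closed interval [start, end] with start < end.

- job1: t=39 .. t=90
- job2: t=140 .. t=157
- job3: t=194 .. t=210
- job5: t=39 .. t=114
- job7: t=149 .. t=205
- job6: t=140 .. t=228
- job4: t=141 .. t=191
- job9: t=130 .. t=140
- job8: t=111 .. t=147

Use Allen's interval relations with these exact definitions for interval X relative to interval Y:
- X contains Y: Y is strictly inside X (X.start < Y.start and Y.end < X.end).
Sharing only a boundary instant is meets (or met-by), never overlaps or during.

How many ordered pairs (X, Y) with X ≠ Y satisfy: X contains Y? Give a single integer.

4

Checking all 72 ordered pairs for relation 'contains'; matching pairs in alphabetical order:
(job6, job3): job6 contains job3 ✓
(job6, job4): job6 contains job4 ✓
(job6, job7): job6 contains job7 ✓
(job8, job9): job8 contains job9 ✓
Count: 4.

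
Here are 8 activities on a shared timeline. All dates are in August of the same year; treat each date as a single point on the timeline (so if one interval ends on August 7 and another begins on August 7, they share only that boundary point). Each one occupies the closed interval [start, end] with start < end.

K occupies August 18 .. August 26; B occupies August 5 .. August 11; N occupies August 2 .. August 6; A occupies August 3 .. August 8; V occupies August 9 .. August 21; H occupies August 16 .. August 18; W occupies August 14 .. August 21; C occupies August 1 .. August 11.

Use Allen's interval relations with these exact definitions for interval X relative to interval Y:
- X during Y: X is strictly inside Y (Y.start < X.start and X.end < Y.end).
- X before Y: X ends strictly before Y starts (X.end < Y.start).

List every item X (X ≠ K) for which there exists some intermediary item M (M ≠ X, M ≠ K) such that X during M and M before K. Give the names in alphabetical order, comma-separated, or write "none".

A, N

Target K = [August 18, August 26].
Intermediaries M with M before K: A, B, C, N.
Via A — items with X during A: none.
Via B — items with X during B: none.
Via C — items with X during C: A, N.
Via N — items with X during N: none.
Union: A, N.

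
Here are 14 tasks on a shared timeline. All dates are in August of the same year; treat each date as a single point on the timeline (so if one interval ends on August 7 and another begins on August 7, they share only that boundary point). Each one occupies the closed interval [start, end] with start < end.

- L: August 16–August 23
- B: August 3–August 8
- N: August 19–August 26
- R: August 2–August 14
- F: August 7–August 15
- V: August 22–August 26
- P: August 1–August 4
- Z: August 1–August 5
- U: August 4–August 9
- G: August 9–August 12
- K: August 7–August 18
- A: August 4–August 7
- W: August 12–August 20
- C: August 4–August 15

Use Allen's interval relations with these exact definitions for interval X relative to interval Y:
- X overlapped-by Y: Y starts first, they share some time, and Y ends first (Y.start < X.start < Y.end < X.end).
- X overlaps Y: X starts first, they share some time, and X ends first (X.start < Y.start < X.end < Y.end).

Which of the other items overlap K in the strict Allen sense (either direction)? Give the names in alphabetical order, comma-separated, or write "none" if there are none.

B, C, L, R, U, W

Target K = [August 7, August 18].
A [August 4, August 7] → meets → no.
B [August 3, August 8] → overlaps → yes.
C [August 4, August 15] → overlaps → yes.
F [August 7, August 15] → starts → no.
G [August 9, August 12] → during → no.
L [August 16, August 23] → overlapped-by → yes.
N [August 19, August 26] → after → no.
P [August 1, August 4] → before → no.
R [August 2, August 14] → overlaps → yes.
U [August 4, August 9] → overlaps → yes.
V [August 22, August 26] → after → no.
W [August 12, August 20] → overlapped-by → yes.
Z [August 1, August 5] → before → no.
Result: B, C, L, R, U, W.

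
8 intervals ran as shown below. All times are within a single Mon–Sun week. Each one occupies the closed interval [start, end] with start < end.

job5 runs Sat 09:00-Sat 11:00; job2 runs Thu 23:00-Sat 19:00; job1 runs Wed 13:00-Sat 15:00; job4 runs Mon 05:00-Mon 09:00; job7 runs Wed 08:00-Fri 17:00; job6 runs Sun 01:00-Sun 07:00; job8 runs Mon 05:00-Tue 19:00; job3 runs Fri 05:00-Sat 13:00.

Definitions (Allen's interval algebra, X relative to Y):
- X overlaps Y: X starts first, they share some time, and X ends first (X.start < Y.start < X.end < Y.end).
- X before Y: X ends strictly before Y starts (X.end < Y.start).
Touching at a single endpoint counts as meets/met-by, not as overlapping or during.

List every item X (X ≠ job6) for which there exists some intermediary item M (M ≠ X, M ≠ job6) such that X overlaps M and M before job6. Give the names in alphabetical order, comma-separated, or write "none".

job1, job7

Target job6 = [Sun 01:00, Sun 07:00].
Intermediaries M with M before job6: job1, job2, job3, job4, job5, job7, job8.
Via job1 — items with X overlaps job1: job7.
Via job2 — items with X overlaps job2: job1, job7.
Via job3 — items with X overlaps job3: job7.
Via job4 — items with X overlaps job4: none.
Via job5 — items with X overlaps job5: none.
Via job7 — items with X overlaps job7: none.
Via job8 — items with X overlaps job8: none.
Union: job1, job7.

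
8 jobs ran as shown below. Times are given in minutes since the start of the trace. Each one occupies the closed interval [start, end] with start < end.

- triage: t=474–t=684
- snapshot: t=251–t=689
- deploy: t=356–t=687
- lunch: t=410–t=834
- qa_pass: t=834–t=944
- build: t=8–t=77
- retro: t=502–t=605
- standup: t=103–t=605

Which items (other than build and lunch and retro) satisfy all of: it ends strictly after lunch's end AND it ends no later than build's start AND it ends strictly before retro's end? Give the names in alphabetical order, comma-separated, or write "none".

Conditions: its end is strictly after lunch's end (X.end > t=834) AND its end is no later than build's start (X.end <= t=8) AND its end is strictly before retro's end (X.end < t=605).
deploy: end t=687 > t=834? ✗; end t=687 <= t=8? ✗; end t=687 < t=605? ✗ → no.
qa_pass: end t=944 > t=834? ✓; end t=944 <= t=8? ✗; end t=944 < t=605? ✗ → no.
snapshot: end t=689 > t=834? ✗; end t=689 <= t=8? ✗; end t=689 < t=605? ✗ → no.
standup: end t=605 > t=834? ✗; end t=605 <= t=8? ✗; end t=605 < t=605? ✗ → no.
triage: end t=684 > t=834? ✗; end t=684 <= t=8? ✗; end t=684 < t=605? ✗ → no.
Result: none.

none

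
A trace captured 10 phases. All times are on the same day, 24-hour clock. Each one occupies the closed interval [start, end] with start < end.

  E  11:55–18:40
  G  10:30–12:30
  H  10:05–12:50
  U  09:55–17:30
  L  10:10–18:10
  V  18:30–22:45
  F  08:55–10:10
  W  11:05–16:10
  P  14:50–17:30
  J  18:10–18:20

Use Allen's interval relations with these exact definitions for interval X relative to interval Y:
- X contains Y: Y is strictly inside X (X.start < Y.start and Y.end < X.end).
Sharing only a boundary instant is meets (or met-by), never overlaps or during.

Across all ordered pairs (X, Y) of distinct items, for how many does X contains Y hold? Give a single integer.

9

Checking all 90 ordered pairs for relation 'contains'; matching pairs in alphabetical order:
(E, J): E contains J ✓
(E, P): E contains P ✓
(H, G): H contains G ✓
(L, G): L contains G ✓
(L, P): L contains P ✓
(L, W): L contains W ✓
(U, G): U contains G ✓
(U, H): U contains H ✓
(U, W): U contains W ✓
Count: 9.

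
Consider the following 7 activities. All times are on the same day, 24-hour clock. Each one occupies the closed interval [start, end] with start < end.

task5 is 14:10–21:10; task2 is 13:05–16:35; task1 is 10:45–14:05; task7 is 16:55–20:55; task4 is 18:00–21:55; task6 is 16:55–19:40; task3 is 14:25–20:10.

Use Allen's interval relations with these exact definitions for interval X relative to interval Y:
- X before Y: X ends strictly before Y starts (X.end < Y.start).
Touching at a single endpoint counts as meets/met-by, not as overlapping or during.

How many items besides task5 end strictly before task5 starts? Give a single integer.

Target task5 = [14:10, 21:10].
task1 [10:45, 14:05] → before → counts.
task2 [13:05, 16:35] → overlaps → no.
task3 [14:25, 20:10] → during → no.
task4 [18:00, 21:55] → overlapped-by → no.
task6 [16:55, 19:40] → during → no.
task7 [16:55, 20:55] → during → no.
Total: 1.

1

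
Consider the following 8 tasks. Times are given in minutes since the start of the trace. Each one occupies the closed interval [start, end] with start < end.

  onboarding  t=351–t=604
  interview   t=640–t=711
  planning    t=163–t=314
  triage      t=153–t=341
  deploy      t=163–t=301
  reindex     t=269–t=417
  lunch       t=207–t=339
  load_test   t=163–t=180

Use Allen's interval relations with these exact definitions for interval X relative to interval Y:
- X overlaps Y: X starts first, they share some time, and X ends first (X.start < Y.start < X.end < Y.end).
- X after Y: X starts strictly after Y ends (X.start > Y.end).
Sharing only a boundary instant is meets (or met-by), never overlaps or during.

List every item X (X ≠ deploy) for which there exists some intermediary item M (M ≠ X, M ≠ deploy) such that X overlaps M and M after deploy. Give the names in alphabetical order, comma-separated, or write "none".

reindex

Target deploy = [t=163, t=301].
Intermediaries M with M after deploy: interview, onboarding.
Via interview — items with X overlaps interview: none.
Via onboarding — items with X overlaps onboarding: reindex.
Union: reindex.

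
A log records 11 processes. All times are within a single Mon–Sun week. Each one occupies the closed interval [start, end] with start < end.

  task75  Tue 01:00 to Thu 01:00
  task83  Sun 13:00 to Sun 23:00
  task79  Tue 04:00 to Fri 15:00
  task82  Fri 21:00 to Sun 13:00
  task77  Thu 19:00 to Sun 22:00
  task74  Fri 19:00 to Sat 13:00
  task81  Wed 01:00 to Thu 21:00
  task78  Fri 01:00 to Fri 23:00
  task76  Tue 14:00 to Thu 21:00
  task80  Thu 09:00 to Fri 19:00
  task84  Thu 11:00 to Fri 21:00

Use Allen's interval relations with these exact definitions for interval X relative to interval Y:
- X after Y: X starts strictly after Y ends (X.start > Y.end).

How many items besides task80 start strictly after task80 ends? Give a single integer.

2

Target task80 = [Thu 09:00, Fri 19:00].
task74 [Fri 19:00, Sat 13:00] → met-by → no.
task75 [Tue 01:00, Thu 01:00] → before → no.
task76 [Tue 14:00, Thu 21:00] → overlaps → no.
task77 [Thu 19:00, Sun 22:00] → overlapped-by → no.
task78 [Fri 01:00, Fri 23:00] → overlapped-by → no.
task79 [Tue 04:00, Fri 15:00] → overlaps → no.
task81 [Wed 01:00, Thu 21:00] → overlaps → no.
task82 [Fri 21:00, Sun 13:00] → after → counts.
task83 [Sun 13:00, Sun 23:00] → after → counts.
task84 [Thu 11:00, Fri 21:00] → overlapped-by → no.
Total: 2.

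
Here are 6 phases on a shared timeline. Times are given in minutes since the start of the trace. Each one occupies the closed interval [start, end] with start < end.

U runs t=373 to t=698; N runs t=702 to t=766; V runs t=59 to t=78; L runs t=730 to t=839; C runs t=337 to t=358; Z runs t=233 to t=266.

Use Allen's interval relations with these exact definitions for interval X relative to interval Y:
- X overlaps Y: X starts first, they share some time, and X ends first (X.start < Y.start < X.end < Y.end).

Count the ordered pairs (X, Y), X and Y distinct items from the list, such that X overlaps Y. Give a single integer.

Checking all 30 ordered pairs for relation 'overlaps'; matching pairs in alphabetical order:
(N, L): N overlaps L ✓
Count: 1.

1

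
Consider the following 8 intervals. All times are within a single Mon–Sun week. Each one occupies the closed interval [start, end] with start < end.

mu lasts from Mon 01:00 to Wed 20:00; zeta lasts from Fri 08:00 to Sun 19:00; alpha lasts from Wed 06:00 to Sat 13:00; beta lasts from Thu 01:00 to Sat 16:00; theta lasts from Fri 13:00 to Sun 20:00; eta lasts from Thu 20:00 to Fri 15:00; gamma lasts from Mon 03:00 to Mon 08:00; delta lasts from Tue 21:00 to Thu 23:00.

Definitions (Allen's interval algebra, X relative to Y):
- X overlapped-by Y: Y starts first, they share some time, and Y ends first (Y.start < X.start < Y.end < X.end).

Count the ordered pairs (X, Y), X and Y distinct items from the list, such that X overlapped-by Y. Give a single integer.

Checking all 56 ordered pairs for relation 'overlapped-by'; matching pairs in alphabetical order:
(alpha, delta): alpha overlapped-by delta ✓
(alpha, mu): alpha overlapped-by mu ✓
(beta, alpha): beta overlapped-by alpha ✓
(beta, delta): beta overlapped-by delta ✓
(delta, mu): delta overlapped-by mu ✓
(eta, delta): eta overlapped-by delta ✓
(theta, alpha): theta overlapped-by alpha ✓
(theta, beta): theta overlapped-by beta ✓
(theta, eta): theta overlapped-by eta ✓
(theta, zeta): theta overlapped-by zeta ✓
(zeta, alpha): zeta overlapped-by alpha ✓
(zeta, beta): zeta overlapped-by beta ✓
(zeta, eta): zeta overlapped-by eta ✓
Count: 13.

13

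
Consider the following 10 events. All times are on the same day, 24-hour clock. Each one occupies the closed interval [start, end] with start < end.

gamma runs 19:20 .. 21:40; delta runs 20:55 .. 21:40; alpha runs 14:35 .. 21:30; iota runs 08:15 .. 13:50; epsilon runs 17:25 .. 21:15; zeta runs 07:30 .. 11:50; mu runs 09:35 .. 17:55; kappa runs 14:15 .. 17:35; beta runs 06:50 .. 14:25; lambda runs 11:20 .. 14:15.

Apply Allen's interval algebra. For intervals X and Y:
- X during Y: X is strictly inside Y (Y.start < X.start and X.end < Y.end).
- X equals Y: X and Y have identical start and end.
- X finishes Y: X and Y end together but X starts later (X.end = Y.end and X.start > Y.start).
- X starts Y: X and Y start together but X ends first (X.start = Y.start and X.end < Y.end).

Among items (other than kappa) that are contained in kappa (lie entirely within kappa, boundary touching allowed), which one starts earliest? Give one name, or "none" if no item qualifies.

none

Target kappa = [14:15, 17:35].
alpha [14:35, 21:30] → overlapped-by → excluded.
beta [06:50, 14:25] → overlaps → excluded.
delta [20:55, 21:40] → after → excluded.
epsilon [17:25, 21:15] → overlapped-by → excluded.
gamma [19:20, 21:40] → after → excluded.
iota [08:15, 13:50] → before → excluded.
lambda [11:20, 14:15] → meets → excluded.
mu [09:35, 17:55] → contains → excluded.
zeta [07:30, 11:50] → before → excluded.
No candidates → none.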